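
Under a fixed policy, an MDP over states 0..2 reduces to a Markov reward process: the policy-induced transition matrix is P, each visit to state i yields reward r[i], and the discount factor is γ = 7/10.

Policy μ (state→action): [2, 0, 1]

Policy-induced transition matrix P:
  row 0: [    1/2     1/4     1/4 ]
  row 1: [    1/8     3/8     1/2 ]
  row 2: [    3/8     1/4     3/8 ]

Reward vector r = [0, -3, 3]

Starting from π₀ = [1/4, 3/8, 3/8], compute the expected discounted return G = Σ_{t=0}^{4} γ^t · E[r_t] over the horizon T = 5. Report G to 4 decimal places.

G = 0.4670

t=0: π = [0.2500, 0.3750, 0.3750], E[r] = 0.0000, γ^t·E[r] = 0.000000, running G = 0.000000
t=1: π = [0.3125, 0.2969, 0.3906], E[r] = 0.2813, γ^t·E[r] = 0.196875, running G = 0.196875
t=2: π = [0.3398, 0.2871, 0.3730], E[r] = 0.2578, γ^t·E[r] = 0.126328, running G = 0.323203
t=3: π = [0.3457, 0.2859, 0.3684], E[r] = 0.2476, γ^t·E[r] = 0.084913, running G = 0.408116
t=4: π = [0.3467, 0.2857, 0.3675], E[r] = 0.2454, γ^t·E[r] = 0.058911, running G = 0.467027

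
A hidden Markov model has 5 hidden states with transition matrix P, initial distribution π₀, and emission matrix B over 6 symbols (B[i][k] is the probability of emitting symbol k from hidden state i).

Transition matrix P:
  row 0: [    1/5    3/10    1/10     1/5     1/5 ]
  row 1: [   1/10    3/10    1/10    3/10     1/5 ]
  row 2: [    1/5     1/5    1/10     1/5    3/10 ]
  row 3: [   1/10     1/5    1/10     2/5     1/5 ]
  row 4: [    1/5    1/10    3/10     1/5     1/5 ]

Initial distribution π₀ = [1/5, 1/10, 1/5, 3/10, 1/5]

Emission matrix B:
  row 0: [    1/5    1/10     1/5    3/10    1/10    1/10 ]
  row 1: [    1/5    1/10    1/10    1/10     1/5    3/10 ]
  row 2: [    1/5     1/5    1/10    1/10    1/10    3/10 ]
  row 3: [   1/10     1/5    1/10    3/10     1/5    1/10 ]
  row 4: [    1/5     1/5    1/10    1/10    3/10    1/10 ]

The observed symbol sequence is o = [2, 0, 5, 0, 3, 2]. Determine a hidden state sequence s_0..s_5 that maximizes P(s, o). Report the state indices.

t=0: δ = [4.000e-02, 1.000e-02, 2.000e-02, 3.000e-02, 2.000e-02]  (obs o_0=2)
t=1: δ = [1.600e-03, 2.400e-03, 1.200e-03, 1.200e-03, 1.600e-03]  ψ = [0, 0, 4, 3, 0]  (obs o_1=0)
t=2: δ = [3.200e-05, 2.160e-04, 1.440e-04, 7.200e-05, 4.800e-05]  ψ = [0, 1, 4, 1, 1]  (obs o_2=5)
t=3: δ = [5.760e-06, 1.296e-05, 4.320e-06, 6.480e-06, 8.640e-06]  ψ = [2, 1, 1, 1, 1]  (obs o_3=0)
t=4: δ = [5.184e-07, 3.888e-07, 2.592e-07, 1.166e-06, 2.592e-07]  ψ = [4, 1, 4, 1, 1]  (obs o_4=3)
t=5: δ = [2.333e-08, 2.333e-08, 1.166e-08, 4.666e-08, 2.333e-08]  ψ = [3, 3, 3, 3, 3]  (obs o_5=2)
backtrack: best end state = 3; path = [0, 1, 1, 1, 3, 3]

path = [0, 1, 1, 1, 3, 3]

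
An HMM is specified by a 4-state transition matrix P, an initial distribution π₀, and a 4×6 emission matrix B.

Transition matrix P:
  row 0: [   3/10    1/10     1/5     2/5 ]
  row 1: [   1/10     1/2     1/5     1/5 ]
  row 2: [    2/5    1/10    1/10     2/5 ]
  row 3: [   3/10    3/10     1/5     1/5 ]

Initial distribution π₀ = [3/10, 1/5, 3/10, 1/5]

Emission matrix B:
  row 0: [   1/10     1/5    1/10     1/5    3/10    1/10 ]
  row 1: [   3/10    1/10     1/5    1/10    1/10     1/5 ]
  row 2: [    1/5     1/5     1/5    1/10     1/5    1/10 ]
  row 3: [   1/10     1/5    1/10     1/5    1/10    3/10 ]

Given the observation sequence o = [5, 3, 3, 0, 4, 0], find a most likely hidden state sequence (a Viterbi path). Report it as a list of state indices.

path = [3, 0, 3, 1, 1, 1]

t=0: δ = [3.000e-02, 4.000e-02, 3.000e-02, 6.000e-02]  (obs o_0=5)
t=1: δ = [3.600e-03, 2.000e-03, 1.200e-03, 2.400e-03]  ψ = [3, 1, 3, 0]  (obs o_1=3)
t=2: δ = [2.160e-04, 1.000e-04, 7.200e-05, 2.880e-04]  ψ = [0, 1, 0, 0]  (obs o_2=3)
t=3: δ = [8.640e-06, 2.592e-05, 1.152e-05, 8.640e-06]  ψ = [3, 3, 3, 0]  (obs o_3=0)
t=4: δ = [1.382e-06, 1.296e-06, 1.037e-06, 5.184e-07]  ψ = [2, 1, 1, 1]  (obs o_4=4)
t=5: δ = [4.147e-08, 1.944e-07, 5.530e-08, 5.530e-08]  ψ = [0, 1, 0, 0]  (obs o_5=0)
backtrack: best end state = 1; path = [3, 0, 3, 1, 1, 1]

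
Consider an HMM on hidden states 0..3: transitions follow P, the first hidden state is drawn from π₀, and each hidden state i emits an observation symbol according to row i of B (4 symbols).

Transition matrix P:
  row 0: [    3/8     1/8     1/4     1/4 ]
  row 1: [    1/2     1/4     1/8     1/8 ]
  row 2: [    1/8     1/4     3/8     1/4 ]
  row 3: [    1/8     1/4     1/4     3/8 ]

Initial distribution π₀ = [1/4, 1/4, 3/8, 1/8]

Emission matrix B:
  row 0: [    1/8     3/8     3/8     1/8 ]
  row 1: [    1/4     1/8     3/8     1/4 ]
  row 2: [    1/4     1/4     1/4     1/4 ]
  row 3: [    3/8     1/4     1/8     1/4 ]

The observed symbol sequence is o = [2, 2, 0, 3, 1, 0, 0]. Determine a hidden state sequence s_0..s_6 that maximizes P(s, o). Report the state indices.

t=0: δ = [9.375e-02, 9.375e-02, 9.375e-02, 1.562e-02]  (obs o_0=2)
t=1: δ = [1.758e-02, 8.789e-03, 8.789e-03, 2.930e-03]  ψ = [1, 1, 2, 0]  (obs o_1=2)
t=2: δ = [8.240e-04, 5.493e-04, 1.099e-03, 1.648e-03]  ψ = [0, 0, 0, 0]  (obs o_2=0)
t=3: δ = [3.862e-05, 1.030e-04, 1.030e-04, 1.545e-04]  ψ = [0, 3, 2, 3]  (obs o_3=3)
t=4: δ = [1.931e-05, 4.828e-06, 9.656e-06, 1.448e-05]  ψ = [1, 3, 2, 3]  (obs o_4=1)
t=5: δ = [9.052e-07, 9.052e-07, 1.207e-06, 2.037e-06]  ψ = [0, 3, 0, 3]  (obs o_5=0)
t=6: δ = [5.658e-08, 1.273e-07, 1.273e-07, 2.864e-07]  ψ = [1, 3, 3, 3]  (obs o_6=0)
backtrack: best end state = 3; path = [1, 0, 3, 3, 3, 3, 3]

path = [1, 0, 3, 3, 3, 3, 3]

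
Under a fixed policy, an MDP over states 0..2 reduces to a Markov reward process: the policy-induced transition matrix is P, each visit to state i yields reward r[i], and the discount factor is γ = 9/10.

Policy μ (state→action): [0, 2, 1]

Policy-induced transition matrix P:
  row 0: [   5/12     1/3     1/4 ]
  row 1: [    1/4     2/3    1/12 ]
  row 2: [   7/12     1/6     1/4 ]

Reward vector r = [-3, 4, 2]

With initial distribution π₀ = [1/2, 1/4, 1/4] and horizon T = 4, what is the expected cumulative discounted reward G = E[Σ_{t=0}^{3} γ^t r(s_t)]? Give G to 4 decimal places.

t=0: π = [0.5000, 0.2500, 0.2500], E[r] = 0.0000, γ^t·E[r] = 0.000000, running G = 0.000000
t=1: π = [0.4167, 0.3750, 0.2083], E[r] = 0.6667, γ^t·E[r] = 0.600000, running G = 0.600000
t=2: π = [0.3889, 0.4236, 0.1875], E[r] = 0.9028, γ^t·E[r] = 0.731250, running G = 1.331250
t=3: π = [0.3773, 0.4433, 0.1794], E[r] = 1.0000, γ^t·E[r] = 0.729000, running G = 2.060250

G = 2.0603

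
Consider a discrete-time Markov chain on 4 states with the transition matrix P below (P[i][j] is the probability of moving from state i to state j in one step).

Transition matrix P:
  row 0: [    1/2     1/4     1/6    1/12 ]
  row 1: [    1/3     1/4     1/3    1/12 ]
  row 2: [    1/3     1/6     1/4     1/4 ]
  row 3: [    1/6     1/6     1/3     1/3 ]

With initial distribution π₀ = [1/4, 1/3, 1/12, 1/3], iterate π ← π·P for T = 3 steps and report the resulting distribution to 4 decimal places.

t=0: π = [0.2500, 0.3333, 0.0833, 0.3333]
t=1: π = [0.3194, 0.2153, 0.2847, 0.1806]
t=2: π = [0.3565, 0.2112, 0.2564, 0.1759]
t=3: π = [0.3634, 0.2140, 0.2526, 0.1700]

π = [0.3634, 0.2140, 0.2526, 0.1700]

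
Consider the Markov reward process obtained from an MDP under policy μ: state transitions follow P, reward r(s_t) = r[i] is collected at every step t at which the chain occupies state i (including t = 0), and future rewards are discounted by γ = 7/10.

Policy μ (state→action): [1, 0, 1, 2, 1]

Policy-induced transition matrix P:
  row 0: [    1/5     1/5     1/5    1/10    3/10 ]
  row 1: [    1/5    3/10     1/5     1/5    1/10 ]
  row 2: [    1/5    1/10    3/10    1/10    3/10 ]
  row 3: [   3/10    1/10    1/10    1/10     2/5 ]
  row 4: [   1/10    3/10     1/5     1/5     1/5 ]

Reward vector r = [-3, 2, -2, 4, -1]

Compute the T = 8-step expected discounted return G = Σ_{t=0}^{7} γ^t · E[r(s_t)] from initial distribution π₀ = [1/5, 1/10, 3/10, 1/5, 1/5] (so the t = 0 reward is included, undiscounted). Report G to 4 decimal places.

t=0: π = [0.2000, 0.1000, 0.3000, 0.2000, 0.2000], E[r] = -0.4000, γ^t·E[r] = -0.400000, running G = -0.400000
t=1: π = [0.2000, 0.1800, 0.2100, 0.1300, 0.2800], E[r] = -0.4200, γ^t·E[r] = -0.294000, running G = -0.694000
t=2: π = [0.1850, 0.2120, 0.2080, 0.1460, 0.2490], E[r] = -0.2120, γ^t·E[r] = -0.103880, running G = -0.797880
t=3: π = [0.1897, 0.2107, 0.2062, 0.1461, 0.2473], E[r] = -0.2230, γ^t·E[r] = -0.076489, running G = -0.874369
t=4: π = [0.1899, 0.2106, 0.2060, 0.1458, 0.2477], E[r] = -0.2251, γ^t·E[r] = -0.054037, running G = -0.928406
t=5: π = [0.1898, 0.2107, 0.2060, 0.1458, 0.2477], E[r] = -0.2245, γ^t·E[r] = -0.037736, running G = -0.966142
t=6: π = [0.1898, 0.2106, 0.2060, 0.1458, 0.2477], E[r] = -0.2245, γ^t·E[r] = -0.026416, running G = -0.992558
t=7: π = [0.1898, 0.2106, 0.2060, 0.1458, 0.2477], E[r] = -0.2245, γ^t·E[r] = -0.018492, running G = -1.011050

G = -1.0110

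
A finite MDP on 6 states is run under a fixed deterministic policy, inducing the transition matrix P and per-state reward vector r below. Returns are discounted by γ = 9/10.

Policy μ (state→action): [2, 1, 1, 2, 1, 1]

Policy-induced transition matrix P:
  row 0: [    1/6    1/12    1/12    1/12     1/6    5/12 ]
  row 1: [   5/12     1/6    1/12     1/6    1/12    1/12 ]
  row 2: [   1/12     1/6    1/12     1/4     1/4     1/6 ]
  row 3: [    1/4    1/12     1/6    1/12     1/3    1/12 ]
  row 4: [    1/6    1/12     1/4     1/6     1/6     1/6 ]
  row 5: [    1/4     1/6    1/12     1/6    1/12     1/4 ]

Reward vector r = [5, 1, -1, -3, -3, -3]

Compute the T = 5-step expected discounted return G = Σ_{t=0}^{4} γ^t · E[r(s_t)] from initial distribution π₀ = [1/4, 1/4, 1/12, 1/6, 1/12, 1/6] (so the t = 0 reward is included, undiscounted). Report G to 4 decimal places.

G = -1.2422

t=0: π = [0.2500, 0.2500, 0.0833, 0.1667, 0.0833, 0.1667], E[r] = 0.1667, γ^t·E[r] = 0.166667, running G = 0.166667
t=1: π = [0.2500, 0.1250, 0.1111, 0.1389, 0.1667, 0.2083], E[r] = -0.2778, γ^t·E[r] = -0.250000, running G = -0.083333
t=2: π = [0.2176, 0.1204, 0.1227, 0.1435, 0.1713, 0.2245], E[r] = -0.5324, γ^t·E[r] = -0.431250, running G = -0.514583
t=3: π = [0.2172, 0.1223, 0.1238, 0.1468, 0.1721, 0.2178], E[r] = -0.5255, γ^t·E[r] = -0.383063, running G = -0.897646
t=4: π = [0.2173, 0.1220, 0.1242, 0.1467, 0.1731, 0.2167], E[r] = -0.5251, γ^t·E[r] = -0.344524, running G = -1.242170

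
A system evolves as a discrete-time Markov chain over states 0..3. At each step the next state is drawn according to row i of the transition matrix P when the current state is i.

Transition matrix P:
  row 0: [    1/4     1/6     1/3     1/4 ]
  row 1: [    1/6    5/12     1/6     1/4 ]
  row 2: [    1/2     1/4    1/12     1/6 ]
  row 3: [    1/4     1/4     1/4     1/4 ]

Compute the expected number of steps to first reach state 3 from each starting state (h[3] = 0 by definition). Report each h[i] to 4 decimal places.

First-step conditioning: h[3] = 0; for i ≠ 3, h[i] = 1 + Σ_k P[i][k]·h[k].
  h[0] = 1 + 1/4·h[0] + 1/6·h[1] + 1/3·h[2]
  h[1] = 1 + 1/6·h[0] + 5/12·h[1] + 1/6·h[2]
  h[2] = 1 + 1/2·h[0] + 1/4·h[1] + 1/12·h[2]
Solving the 3×3 linear system over states ≠ 3 gives exactly h = [1644/379, 1620/379, 1752/379, 0] (h[3] = 0 is the target).

h = [4.3377, 4.2744, 4.6227, 0.0000]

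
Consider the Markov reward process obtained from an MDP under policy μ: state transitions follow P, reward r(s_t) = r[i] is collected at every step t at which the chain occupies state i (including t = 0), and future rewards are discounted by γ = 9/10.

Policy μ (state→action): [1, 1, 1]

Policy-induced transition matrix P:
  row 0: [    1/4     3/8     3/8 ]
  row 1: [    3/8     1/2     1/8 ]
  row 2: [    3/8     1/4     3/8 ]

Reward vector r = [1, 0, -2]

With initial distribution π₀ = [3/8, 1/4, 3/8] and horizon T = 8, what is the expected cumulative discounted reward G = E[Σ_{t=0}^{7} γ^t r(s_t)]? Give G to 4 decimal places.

G = -1.5008

t=0: π = [0.3750, 0.2500, 0.3750], E[r] = -0.3750, γ^t·E[r] = -0.375000, running G = -0.375000
t=1: π = [0.3281, 0.3594, 0.3125], E[r] = -0.2969, γ^t·E[r] = -0.267188, running G = -0.642188
t=2: π = [0.3340, 0.3809, 0.2852], E[r] = -0.2363, γ^t·E[r] = -0.191426, running G = -0.833613
t=3: π = [0.3333, 0.3870, 0.2798], E[r] = -0.2263, γ^t·E[r] = -0.164986, running G = -0.998599
t=4: π = [0.3333, 0.3884, 0.2783], E[r] = -0.2232, γ^t·E[r] = -0.146425, running G = -1.145025
t=5: π = [0.3333, 0.3888, 0.2779], E[r] = -0.2225, γ^t·E[r] = -0.131366, running G = -1.276390
t=6: π = [0.3333, 0.3889, 0.2778], E[r] = -0.2223, γ^t·E[r] = -0.118130, running G = -1.394521
t=7: π = [0.3333, 0.3889, 0.2778], E[r] = -0.2222, γ^t·E[r] = -0.106296, running G = -1.500816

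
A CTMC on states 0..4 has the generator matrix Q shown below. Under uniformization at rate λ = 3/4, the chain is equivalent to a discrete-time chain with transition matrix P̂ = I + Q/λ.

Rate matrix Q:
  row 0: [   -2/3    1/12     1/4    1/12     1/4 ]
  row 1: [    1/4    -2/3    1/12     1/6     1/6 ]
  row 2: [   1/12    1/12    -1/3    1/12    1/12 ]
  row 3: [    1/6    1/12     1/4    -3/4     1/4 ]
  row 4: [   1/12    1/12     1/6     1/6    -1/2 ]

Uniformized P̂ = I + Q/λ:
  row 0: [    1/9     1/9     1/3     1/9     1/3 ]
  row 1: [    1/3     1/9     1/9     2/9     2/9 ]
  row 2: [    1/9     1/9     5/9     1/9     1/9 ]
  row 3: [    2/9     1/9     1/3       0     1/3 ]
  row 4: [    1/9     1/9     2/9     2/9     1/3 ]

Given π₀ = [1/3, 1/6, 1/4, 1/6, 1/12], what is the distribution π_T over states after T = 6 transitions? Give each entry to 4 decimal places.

π = [0.1508, 0.1111, 0.3624, 0.1352, 0.2405]

t=0: π = [0.3333, 0.1667, 0.2500, 0.1667, 0.0833]
t=1: π = [0.1667, 0.1111, 0.3426, 0.1204, 0.2593]
t=2: π = [0.1492, 0.1111, 0.3560, 0.1389, 0.2449]
t=3: π = [0.1512, 0.1111, 0.3605, 0.1352, 0.2419]
t=4: π = [0.1508, 0.1111, 0.3619, 0.1353, 0.2409]
t=5: π = [0.1508, 0.1111, 0.3623, 0.1352, 0.2406]
t=6: π = [0.1508, 0.1111, 0.3624, 0.1352, 0.2405]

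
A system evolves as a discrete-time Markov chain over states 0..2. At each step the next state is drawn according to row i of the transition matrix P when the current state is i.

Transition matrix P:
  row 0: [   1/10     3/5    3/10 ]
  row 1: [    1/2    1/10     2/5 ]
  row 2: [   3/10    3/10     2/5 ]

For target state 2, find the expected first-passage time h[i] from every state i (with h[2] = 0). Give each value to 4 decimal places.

First-step conditioning: h[2] = 0; for i ≠ 2, h[i] = 1 + Σ_k P[i][k]·h[k].
  h[0] = 1 + 1/10·h[0] + 3/5·h[1]
  h[1] = 1 + 1/2·h[0] + 1/10·h[1]
Solving the 2×2 linear system over states ≠ 2 gives exactly h = [50/17, 140/51, 0] (h[2] = 0 is the target).

h = [2.9412, 2.7451, 0.0000]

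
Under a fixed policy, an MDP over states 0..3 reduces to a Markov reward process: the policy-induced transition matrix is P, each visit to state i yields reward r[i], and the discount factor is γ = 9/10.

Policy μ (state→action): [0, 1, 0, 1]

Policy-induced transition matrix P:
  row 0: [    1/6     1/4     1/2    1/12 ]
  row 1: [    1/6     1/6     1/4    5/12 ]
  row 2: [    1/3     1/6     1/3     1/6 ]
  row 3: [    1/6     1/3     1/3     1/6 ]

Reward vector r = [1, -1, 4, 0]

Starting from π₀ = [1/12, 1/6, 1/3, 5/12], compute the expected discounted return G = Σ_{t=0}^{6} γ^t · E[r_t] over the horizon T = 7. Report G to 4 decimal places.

t=0: π = [0.0833, 0.1667, 0.3333, 0.4167], E[r] = 1.2500, γ^t·E[r] = 1.250000, running G = 1.250000
t=1: π = [0.2222, 0.2431, 0.3333, 0.2014], E[r] = 1.3125, γ^t·E[r] = 1.181250, running G = 2.431250
t=2: π = [0.2222, 0.2188, 0.3501, 0.2089], E[r] = 1.4039, γ^t·E[r] = 1.137188, running G = 3.568438
t=3: π = [0.2250, 0.2200, 0.3521, 0.2028], E[r] = 1.4136, γ^t·E[r] = 1.030500, running G = 4.598938
t=4: π = [0.2254, 0.2192, 0.3525, 0.2029], E[r] = 1.4161, γ^t·E[r] = 0.929132, running G = 5.528070
t=5: π = [0.2254, 0.2193, 0.3526, 0.2027], E[r] = 1.4166, γ^t·E[r] = 0.836516, running G = 6.364586
t=6: π = [0.2254, 0.2192, 0.3526, 0.2027], E[r] = 1.4167, γ^t·E[r] = 0.752907, running G = 7.117493

G = 7.1175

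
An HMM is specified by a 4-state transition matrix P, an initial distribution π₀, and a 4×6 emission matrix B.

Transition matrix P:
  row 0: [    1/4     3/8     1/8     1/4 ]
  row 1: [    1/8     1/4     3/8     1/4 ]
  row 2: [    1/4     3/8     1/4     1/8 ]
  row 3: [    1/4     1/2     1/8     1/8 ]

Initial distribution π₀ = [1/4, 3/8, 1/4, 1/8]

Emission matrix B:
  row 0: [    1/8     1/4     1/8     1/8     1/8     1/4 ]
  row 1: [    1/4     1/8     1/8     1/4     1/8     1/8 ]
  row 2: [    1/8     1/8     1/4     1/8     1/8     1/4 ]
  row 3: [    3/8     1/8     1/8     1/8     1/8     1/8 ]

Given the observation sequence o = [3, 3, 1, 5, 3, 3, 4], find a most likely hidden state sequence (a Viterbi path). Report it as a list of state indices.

path = [1, 2, 1, 2, 1, 1, 2]

t=0: δ = [3.125e-02, 9.375e-02, 3.125e-02, 1.562e-02]  (obs o_0=3)
t=1: δ = [1.465e-03, 5.859e-03, 4.395e-03, 2.930e-03]  ψ = [1, 1, 1, 1]  (obs o_1=3)
t=2: δ = [2.747e-04, 2.060e-04, 2.747e-04, 1.831e-04]  ψ = [2, 2, 1, 1]  (obs o_2=1)
t=3: δ = [1.717e-05, 1.287e-05, 1.931e-05, 8.583e-06]  ψ = [0, 0, 1, 0]  (obs o_3=5)
t=4: δ = [6.035e-07, 1.810e-06, 6.035e-07, 5.364e-07]  ψ = [2, 2, 1, 0]  (obs o_4=3)
t=5: δ = [2.829e-08, 1.132e-07, 8.487e-08, 5.658e-08]  ψ = [1, 1, 1, 1]  (obs o_5=3)
t=6: δ = [2.652e-09, 3.978e-09, 5.304e-09, 3.536e-09]  ψ = [2, 2, 1, 1]  (obs o_6=4)
backtrack: best end state = 2; path = [1, 2, 1, 2, 1, 1, 2]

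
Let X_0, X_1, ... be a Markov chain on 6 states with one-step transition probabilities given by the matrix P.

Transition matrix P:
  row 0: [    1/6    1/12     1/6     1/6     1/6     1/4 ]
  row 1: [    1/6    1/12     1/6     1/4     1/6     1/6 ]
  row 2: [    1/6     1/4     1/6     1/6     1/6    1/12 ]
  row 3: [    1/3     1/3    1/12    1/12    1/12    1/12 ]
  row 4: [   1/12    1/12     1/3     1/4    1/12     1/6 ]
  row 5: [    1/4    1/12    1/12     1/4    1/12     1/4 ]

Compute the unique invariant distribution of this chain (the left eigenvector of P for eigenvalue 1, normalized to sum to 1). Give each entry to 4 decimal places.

π = [0.2016, 0.1568, 0.1580, 0.1886, 0.1264, 0.1686]

Balance equations π_j = Σ_i π_i·P[i][j]:
  π_0 = 1/6·π_0 + 1/6·π_1 + 1/6·π_2 + 1/3·π_3 + 1/12·π_4 + 1/4·π_5
  π_1 = 1/12·π_0 + 1/12·π_1 + 1/4·π_2 + 1/3·π_3 + 1/12·π_4 + 1/12·π_5
  π_2 = 1/6·π_0 + 1/6·π_1 + 1/6·π_2 + 1/12·π_3 + 1/3·π_4 + 1/12·π_5
  π_3 = 1/6·π_0 + 1/4·π_1 + 1/6·π_2 + 1/12·π_3 + 1/4·π_4 + 1/4·π_5
  π_4 = 1/6·π_0 + 1/6·π_1 + 1/6·π_2 + 1/12·π_3 + 1/12·π_4 + 1/12·π_5
  normalize: π_0 + π_1 + π_2 + π_3 + π_4 + π_5 = 1
Solving the linear system gives exactly π = [19153/94994, 7448/47497, 15005/94994, 8958/47497, 6002/47497, 8010/47497].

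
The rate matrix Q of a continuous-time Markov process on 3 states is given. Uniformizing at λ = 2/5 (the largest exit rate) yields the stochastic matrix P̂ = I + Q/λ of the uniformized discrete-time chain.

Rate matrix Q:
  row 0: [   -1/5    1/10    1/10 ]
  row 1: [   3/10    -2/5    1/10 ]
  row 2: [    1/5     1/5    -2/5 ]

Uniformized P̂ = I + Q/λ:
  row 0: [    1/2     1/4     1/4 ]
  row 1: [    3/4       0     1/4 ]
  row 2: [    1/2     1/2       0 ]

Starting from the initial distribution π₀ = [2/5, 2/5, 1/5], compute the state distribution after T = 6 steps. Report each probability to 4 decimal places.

π = [0.5600, 0.2400, 0.2000]

t=0: π = [0.4000, 0.4000, 0.2000]
t=1: π = [0.6000, 0.2000, 0.2000]
t=2: π = [0.5500, 0.2500, 0.2000]
t=3: π = [0.5625, 0.2375, 0.2000]
t=4: π = [0.5594, 0.2406, 0.2000]
t=5: π = [0.5602, 0.2398, 0.2000]
t=6: π = [0.5600, 0.2400, 0.2000]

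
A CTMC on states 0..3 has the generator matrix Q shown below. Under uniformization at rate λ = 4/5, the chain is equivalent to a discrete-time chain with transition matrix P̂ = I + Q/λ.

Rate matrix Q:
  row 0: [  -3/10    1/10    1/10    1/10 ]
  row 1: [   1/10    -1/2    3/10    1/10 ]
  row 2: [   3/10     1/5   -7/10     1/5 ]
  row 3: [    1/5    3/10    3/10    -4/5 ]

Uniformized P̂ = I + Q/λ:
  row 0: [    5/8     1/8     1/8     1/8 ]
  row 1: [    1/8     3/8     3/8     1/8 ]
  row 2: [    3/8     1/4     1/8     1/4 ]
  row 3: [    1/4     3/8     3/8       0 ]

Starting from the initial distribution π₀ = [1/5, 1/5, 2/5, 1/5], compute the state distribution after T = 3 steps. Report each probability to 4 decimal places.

π = [0.3871, 0.2523, 0.2234, 0.1371]

t=0: π = [0.2000, 0.2000, 0.4000, 0.2000]
t=1: π = [0.3500, 0.2750, 0.2250, 0.1500]
t=2: π = [0.3750, 0.2594, 0.2313, 0.1344]
t=3: π = [0.3871, 0.2523, 0.2234, 0.1371]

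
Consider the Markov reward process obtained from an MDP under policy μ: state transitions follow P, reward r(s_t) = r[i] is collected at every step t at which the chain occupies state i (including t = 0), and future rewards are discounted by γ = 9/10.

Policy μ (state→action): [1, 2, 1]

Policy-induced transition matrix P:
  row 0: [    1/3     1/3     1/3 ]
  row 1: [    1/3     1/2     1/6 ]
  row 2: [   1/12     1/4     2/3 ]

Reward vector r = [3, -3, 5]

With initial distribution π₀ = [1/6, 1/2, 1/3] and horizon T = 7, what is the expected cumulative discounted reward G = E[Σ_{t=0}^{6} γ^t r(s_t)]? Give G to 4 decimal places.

G = 7.3253

t=0: π = [0.1667, 0.5000, 0.3333], E[r] = 0.6667, γ^t·E[r] = 0.666667, running G = 0.666667
t=1: π = [0.2500, 0.3889, 0.3611], E[r] = 1.3889, γ^t·E[r] = 1.250000, running G = 1.916667
t=2: π = [0.2431, 0.3681, 0.3889], E[r] = 1.5694, γ^t·E[r] = 1.271250, running G = 3.187917
t=3: π = [0.2361, 0.3623, 0.4016], E[r] = 1.6296, γ^t·E[r] = 1.188000, running G = 4.375917
t=4: π = [0.2329, 0.3602, 0.4068], E[r] = 1.6522, γ^t·E[r] = 1.084008, running G = 5.459924
t=5: π = [0.2316, 0.3595, 0.4089], E[r] = 1.6610, γ^t·E[r] = 0.980790, running G = 6.440714
t=6: π = [0.2311, 0.3592, 0.4097], E[r] = 1.6644, γ^t·E[r] = 0.884543, running G = 7.325258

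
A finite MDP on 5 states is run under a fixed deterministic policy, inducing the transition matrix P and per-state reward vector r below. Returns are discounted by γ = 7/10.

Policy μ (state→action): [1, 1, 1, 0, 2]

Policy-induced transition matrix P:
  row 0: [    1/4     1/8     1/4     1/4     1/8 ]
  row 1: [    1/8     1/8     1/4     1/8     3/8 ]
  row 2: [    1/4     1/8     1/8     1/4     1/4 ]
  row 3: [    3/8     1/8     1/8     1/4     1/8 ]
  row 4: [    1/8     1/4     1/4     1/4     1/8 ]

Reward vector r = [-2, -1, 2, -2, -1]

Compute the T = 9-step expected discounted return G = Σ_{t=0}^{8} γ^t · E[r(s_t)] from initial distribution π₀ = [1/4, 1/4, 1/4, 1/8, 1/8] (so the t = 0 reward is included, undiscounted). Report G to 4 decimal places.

G = -2.5191

t=0: π = [0.2500, 0.2500, 0.2500, 0.1250, 0.1250], E[r] = -0.6250, γ^t·E[r] = -0.625000, running G = -0.625000
t=1: π = [0.2188, 0.1406, 0.2031, 0.2188, 0.2188], E[r] = -0.8281, γ^t·E[r] = -0.579688, running G = -1.204688
t=2: π = [0.2324, 0.1523, 0.1973, 0.2324, 0.1855], E[r] = -0.8730, γ^t·E[r] = -0.427793, running G = -1.632480
t=3: π = [0.2368, 0.1482, 0.1963, 0.2310, 0.1877], E[r] = -0.8789, γ^t·E[r] = -0.301465, running G = -1.933945
t=4: π = [0.2369, 0.1485, 0.1966, 0.2315, 0.1866], E[r] = -0.8786, γ^t·E[r] = -0.210945, running G = -2.144890
t=5: π = [0.2371, 0.1483, 0.1965, 0.2314, 0.1867], E[r] = -0.8790, γ^t·E[r] = -0.147737, running G = -2.292627
t=6: π = [0.2371, 0.1483, 0.1965, 0.2315, 0.1866], E[r] = -0.8790, γ^t·E[r] = -0.103412, running G = -2.396039
t=7: π = [0.2371, 0.1483, 0.1965, 0.2315, 0.1866], E[r] = -0.8790, γ^t·E[r] = -0.072390, running G = -2.468429
t=8: π = [0.2371, 0.1483, 0.1965, 0.2315, 0.1866], E[r] = -0.8790, γ^t·E[r] = -0.050673, running G = -2.519102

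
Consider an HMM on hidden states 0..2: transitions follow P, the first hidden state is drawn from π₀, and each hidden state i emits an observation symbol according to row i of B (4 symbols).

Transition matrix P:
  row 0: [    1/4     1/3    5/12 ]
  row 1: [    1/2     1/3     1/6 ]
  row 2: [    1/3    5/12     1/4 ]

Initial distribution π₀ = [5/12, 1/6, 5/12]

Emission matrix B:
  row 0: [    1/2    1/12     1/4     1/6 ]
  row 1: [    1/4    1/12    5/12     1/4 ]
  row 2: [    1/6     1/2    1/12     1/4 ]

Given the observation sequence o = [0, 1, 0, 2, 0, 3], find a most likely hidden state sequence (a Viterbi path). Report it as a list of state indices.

t=0: δ = [2.083e-01, 4.167e-02, 6.944e-02]  (obs o_0=0)
t=1: δ = [4.340e-03, 5.787e-03, 4.340e-02]  ψ = [0, 0, 0]  (obs o_1=1)
t=2: δ = [7.234e-03, 4.521e-03, 1.808e-03]  ψ = [2, 2, 2]  (obs o_2=0)
t=3: δ = [5.651e-04, 1.005e-03, 2.512e-04]  ψ = [1, 0, 0]  (obs o_3=2)
t=4: δ = [2.512e-04, 8.372e-05, 3.925e-05]  ψ = [1, 1, 0]  (obs o_4=0)
t=5: δ = [1.047e-05, 2.093e-05, 2.616e-05]  ψ = [0, 0, 0]  (obs o_5=3)
backtrack: best end state = 2; path = [0, 2, 0, 1, 0, 2]

path = [0, 2, 0, 1, 0, 2]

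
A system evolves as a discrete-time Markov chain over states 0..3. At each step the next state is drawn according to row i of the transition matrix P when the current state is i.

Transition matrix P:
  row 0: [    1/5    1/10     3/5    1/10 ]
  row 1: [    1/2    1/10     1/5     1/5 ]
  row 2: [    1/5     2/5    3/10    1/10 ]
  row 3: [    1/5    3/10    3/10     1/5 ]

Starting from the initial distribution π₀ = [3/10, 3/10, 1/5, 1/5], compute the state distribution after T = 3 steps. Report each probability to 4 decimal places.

t=0: π = [0.3000, 0.3000, 0.2000, 0.2000]
t=1: π = [0.2900, 0.2000, 0.3600, 0.1500]
t=2: π = [0.2600, 0.2380, 0.3670, 0.1350]
t=3: π = [0.2714, 0.2371, 0.3542, 0.1373]

π = [0.2714, 0.2371, 0.3542, 0.1373]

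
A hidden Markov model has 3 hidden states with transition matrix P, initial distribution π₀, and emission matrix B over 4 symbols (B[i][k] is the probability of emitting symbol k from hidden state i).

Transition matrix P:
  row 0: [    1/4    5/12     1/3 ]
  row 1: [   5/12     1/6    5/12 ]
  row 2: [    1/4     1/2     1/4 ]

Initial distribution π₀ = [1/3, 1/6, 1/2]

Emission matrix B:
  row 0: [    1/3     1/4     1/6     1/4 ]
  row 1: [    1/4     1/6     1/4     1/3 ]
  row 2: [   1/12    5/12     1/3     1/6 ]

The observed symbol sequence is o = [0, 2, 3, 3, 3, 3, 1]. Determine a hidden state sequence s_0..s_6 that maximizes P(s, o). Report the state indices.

path = [0, 2, 1, 0, 1, 0, 2]

t=0: δ = [1.111e-01, 4.167e-02, 4.167e-02]  (obs o_0=0)
t=1: δ = [4.630e-03, 1.157e-02, 1.235e-02]  ψ = [0, 0, 0]  (obs o_1=2)
t=2: δ = [1.206e-03, 2.058e-03, 8.038e-04]  ψ = [1, 2, 1]  (obs o_2=3)
t=3: δ = [2.143e-04, 1.674e-04, 1.429e-04]  ψ = [1, 0, 1]  (obs o_3=3)
t=4: δ = [1.744e-05, 2.977e-05, 1.191e-05]  ψ = [1, 0, 0]  (obs o_4=3)
t=5: δ = [3.101e-06, 2.423e-06, 2.067e-06]  ψ = [1, 0, 1]  (obs o_5=3)
t=6: δ = [2.524e-07, 2.153e-07, 4.307e-07]  ψ = [1, 0, 0]  (obs o_6=1)
backtrack: best end state = 2; path = [0, 2, 1, 0, 1, 0, 2]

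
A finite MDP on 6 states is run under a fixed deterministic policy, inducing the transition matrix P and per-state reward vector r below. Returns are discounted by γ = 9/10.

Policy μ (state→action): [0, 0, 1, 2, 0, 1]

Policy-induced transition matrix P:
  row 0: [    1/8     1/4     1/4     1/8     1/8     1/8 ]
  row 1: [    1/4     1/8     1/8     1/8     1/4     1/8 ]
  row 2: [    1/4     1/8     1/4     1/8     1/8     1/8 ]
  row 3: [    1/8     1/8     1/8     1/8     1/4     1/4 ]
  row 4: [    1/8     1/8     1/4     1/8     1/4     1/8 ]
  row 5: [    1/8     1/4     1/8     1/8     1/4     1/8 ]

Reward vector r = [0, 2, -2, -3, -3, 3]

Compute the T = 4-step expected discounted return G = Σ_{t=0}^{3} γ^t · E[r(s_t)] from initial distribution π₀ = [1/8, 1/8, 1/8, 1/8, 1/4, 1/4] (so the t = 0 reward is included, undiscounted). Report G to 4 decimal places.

t=0: π = [0.1250, 0.1250, 0.1250, 0.1250, 0.2500, 0.2500], E[r] = -0.3750, γ^t·E[r] = -0.375000, running G = -0.375000
t=1: π = [0.1563, 0.1719, 0.1875, 0.1250, 0.2188, 0.1406], E[r] = -0.6406, γ^t·E[r] = -0.576563, running G = -0.951563
t=2: π = [0.1699, 0.1621, 0.1953, 0.1250, 0.2070, 0.1406], E[r] = -0.6406, γ^t·E[r] = -0.518906, running G = -1.470469
t=3: π = [0.1697, 0.1638, 0.1965, 0.1250, 0.2043, 0.1406], E[r] = -0.6316, γ^t·E[r] = -0.460430, running G = -1.930899

G = -1.9309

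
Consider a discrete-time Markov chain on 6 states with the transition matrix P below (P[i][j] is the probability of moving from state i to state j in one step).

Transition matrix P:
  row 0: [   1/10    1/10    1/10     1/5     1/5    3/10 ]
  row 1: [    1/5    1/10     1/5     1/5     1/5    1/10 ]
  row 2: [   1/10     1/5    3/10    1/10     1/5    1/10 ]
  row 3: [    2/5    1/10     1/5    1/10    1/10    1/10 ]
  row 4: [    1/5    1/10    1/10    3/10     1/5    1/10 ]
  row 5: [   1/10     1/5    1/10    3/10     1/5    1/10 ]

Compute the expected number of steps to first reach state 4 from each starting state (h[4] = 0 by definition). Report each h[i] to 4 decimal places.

h = [5.5015, 5.4864, 5.4290, 5.9879, 0.0000, 5.5408]

First-step conditioning: h[4] = 0; for i ≠ 4, h[i] = 1 + Σ_k P[i][k]·h[k].
  h[0] = 1 + 1/10·h[0] + 1/10·h[1] + 1/10·h[2] + 1/5·h[3] + 3/10·h[5]
  h[1] = 1 + 1/5·h[0] + 1/10·h[1] + 1/5·h[2] + 1/5·h[3] + 1/10·h[5]
  h[2] = 1 + 1/10·h[0] + 1/5·h[1] + 3/10·h[2] + 1/10·h[3] + 1/10·h[5]
  h[3] = 1 + 2/5·h[0] + 1/10·h[1] + 1/5·h[2] + 1/10·h[3] + 1/10·h[5]
  h[5] = 1 + 1/10·h[0] + 1/5·h[1] + 1/10·h[2] + 3/10·h[3] + 1/10·h[5]
Solving the 5×5 linear system over states ≠ 4 gives exactly h = [1821/331, 1816/331, 1797/331, 1982/331, 0, 1834/331] (h[4] = 0 is the target).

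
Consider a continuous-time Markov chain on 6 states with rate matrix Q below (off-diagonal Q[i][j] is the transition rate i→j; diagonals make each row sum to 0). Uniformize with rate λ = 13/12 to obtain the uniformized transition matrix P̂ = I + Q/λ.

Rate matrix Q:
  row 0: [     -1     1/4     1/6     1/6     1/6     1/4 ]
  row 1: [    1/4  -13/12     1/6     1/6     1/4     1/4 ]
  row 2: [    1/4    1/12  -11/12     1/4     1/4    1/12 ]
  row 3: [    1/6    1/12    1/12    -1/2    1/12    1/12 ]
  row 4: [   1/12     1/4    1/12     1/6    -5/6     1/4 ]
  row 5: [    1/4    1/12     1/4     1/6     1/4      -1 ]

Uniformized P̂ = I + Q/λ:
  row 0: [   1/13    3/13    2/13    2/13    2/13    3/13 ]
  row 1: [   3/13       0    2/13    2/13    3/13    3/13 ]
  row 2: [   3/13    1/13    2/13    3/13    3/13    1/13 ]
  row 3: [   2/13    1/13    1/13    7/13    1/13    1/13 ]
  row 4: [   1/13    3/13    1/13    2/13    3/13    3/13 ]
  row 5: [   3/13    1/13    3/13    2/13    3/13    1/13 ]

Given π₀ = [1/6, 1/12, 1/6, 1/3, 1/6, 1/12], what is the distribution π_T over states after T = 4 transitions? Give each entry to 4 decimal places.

π = [0.1585, 0.1192, 0.1308, 0.2678, 0.1770, 0.1467]

t=0: π = [0.1667, 0.0833, 0.1667, 0.3333, 0.1667, 0.0833]
t=1: π = [0.1538, 0.1218, 0.1218, 0.2949, 0.1667, 0.1410]
t=2: π = [0.1588, 0.1169, 0.1292, 0.2766, 0.1736, 0.1450]
t=3: π = [0.1584, 0.1191, 0.1304, 0.2702, 0.1760, 0.1460]
t=4: π = [0.1585, 0.1192, 0.1308, 0.2678, 0.1770, 0.1467]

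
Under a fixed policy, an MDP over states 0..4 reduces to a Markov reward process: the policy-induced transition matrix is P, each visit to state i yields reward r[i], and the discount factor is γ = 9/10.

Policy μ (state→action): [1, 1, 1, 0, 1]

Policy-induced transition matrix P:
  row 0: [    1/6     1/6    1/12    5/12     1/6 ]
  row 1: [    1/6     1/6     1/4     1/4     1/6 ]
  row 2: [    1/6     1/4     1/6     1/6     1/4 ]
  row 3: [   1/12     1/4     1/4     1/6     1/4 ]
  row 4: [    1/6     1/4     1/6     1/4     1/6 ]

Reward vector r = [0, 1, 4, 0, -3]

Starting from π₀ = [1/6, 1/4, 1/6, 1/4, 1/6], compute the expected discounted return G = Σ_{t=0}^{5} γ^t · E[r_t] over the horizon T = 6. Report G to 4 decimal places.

t=0: π = [0.1667, 0.2500, 0.1667, 0.2500, 0.1667], E[r] = 0.4167, γ^t·E[r] = 0.416667, running G = 0.416667
t=1: π = [0.1458, 0.2153, 0.1944, 0.2431, 0.2014], E[r] = 0.3889, γ^t·E[r] = 0.350000, running G = 0.766667
t=2: π = [0.1464, 0.2199, 0.1927, 0.2378, 0.2031], E[r] = 0.3814, γ^t·E[r] = 0.308906, running G = 1.075573
t=3: π = [0.1468, 0.2195, 0.1926, 0.2385, 0.2025], E[r] = 0.3823, γ^t·E[r] = 0.278684, running G = 1.354257
t=4: π = [0.1468, 0.2195, 0.1926, 0.2385, 0.2026], E[r] = 0.3821, γ^t·E[r] = 0.250678, running G = 1.604935
t=5: π = [0.1468, 0.2195, 0.1926, 0.2385, 0.2026], E[r] = 0.3821, γ^t·E[r] = 0.225628, running G = 1.830562

G = 1.8306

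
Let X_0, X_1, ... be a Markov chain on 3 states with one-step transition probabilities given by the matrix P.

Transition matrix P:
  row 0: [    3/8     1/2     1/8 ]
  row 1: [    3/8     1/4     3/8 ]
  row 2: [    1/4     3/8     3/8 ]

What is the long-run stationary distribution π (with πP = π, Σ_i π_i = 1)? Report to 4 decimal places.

Balance equations π_j = Σ_i π_i·P[i][j]:
  π_0 = 3/8·π_0 + 3/8·π_1 + 1/4·π_2
  π_1 = 1/2·π_0 + 1/4·π_1 + 3/8·π_2
  normalize: π_0 + π_1 + π_2 = 1
Solving the linear system gives exactly π = [21/62, 23/62, 9/31].

π = [0.3387, 0.3710, 0.2903]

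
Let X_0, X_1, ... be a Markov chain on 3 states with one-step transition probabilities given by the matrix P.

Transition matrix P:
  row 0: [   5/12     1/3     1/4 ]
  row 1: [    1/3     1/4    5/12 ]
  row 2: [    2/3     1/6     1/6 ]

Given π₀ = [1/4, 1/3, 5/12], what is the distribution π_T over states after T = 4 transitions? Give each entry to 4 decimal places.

t=0: π = [0.2500, 0.3333, 0.4167]
t=1: π = [0.4931, 0.2361, 0.2708]
t=2: π = [0.4647, 0.2685, 0.2668]
t=3: π = [0.4610, 0.2665, 0.2725]
t=4: π = [0.4626, 0.2657, 0.2717]

π = [0.4626, 0.2657, 0.2717]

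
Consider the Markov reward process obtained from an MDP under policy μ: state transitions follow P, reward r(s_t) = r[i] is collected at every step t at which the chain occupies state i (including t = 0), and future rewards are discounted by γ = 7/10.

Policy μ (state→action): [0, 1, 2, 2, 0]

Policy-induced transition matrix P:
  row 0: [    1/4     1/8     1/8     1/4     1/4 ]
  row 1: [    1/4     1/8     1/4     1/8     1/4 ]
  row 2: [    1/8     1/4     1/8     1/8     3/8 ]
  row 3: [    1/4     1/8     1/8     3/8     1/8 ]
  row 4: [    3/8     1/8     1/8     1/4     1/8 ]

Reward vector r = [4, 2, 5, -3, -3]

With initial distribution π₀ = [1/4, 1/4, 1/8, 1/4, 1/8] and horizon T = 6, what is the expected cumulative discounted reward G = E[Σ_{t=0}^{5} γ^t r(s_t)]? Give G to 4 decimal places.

t=0: π = [0.2500, 0.2500, 0.1250, 0.2500, 0.1250], E[r] = 1.0000, γ^t·E[r] = 1.000000, running G = 1.000000
t=1: π = [0.2500, 0.1406, 0.1563, 0.2344, 0.2188], E[r] = 0.7031, γ^t·E[r] = 0.492188, running G = 1.492188
t=2: π = [0.2578, 0.1445, 0.1426, 0.2422, 0.2129], E[r] = 0.6680, γ^t·E[r] = 0.327305, running G = 1.819492
t=3: π = [0.2588, 0.1428, 0.1431, 0.2444, 0.2109], E[r] = 0.6702, γ^t·E[r] = 0.229867, running G = 2.049359
t=4: π = [0.2585, 0.1429, 0.1429, 0.2448, 0.2110], E[r] = 0.6666, γ^t·E[r] = 0.160057, running G = 2.209416
t=5: π = [0.2585, 0.1429, 0.1429, 0.2449, 0.2109], E[r] = 0.6668, γ^t·E[r] = 0.112064, running G = 2.321480

G = 2.3215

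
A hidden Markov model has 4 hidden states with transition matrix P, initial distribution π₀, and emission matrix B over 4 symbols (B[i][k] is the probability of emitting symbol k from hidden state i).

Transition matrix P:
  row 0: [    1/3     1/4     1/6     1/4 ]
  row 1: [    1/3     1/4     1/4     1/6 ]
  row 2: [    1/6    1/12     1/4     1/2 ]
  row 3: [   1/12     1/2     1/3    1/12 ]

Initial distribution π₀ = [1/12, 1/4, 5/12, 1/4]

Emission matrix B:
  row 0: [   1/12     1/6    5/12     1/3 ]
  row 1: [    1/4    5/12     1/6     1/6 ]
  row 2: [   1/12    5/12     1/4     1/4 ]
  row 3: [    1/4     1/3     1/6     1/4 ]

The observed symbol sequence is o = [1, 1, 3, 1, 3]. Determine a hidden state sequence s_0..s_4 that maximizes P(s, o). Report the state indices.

path = [2, 2, 3, 1, 0]

t=0: δ = [1.389e-02, 1.042e-01, 1.736e-01, 8.333e-02]  (obs o_0=1)
t=1: δ = [5.787e-03, 1.736e-02, 1.808e-02, 2.894e-02]  ψ = [1, 3, 2, 2]  (obs o_1=1)
t=2: δ = [1.929e-03, 2.411e-03, 2.411e-03, 2.261e-03]  ψ = [1, 3, 3, 2]  (obs o_2=3)
t=3: δ = [1.340e-04, 4.710e-04, 3.140e-04, 4.019e-04]  ψ = [1, 3, 3, 2]  (obs o_3=1)
t=4: δ = [5.233e-05, 3.349e-05, 3.349e-05, 3.925e-05]  ψ = [1, 3, 3, 2]  (obs o_4=3)
backtrack: best end state = 0; path = [2, 2, 3, 1, 0]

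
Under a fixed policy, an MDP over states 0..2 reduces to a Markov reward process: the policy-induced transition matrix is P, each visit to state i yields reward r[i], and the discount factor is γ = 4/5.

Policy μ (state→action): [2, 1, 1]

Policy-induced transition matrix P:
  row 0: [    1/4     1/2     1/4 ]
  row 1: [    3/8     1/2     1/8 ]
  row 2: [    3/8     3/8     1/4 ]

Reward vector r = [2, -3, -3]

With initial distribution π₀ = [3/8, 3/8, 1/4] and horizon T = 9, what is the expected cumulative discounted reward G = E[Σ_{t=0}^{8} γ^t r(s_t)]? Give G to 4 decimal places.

G = -5.5825

t=0: π = [0.3750, 0.3750, 0.2500], E[r] = -1.1250, γ^t·E[r] = -1.125000, running G = -1.125000
t=1: π = [0.3281, 0.4688, 0.2031], E[r] = -1.3594, γ^t·E[r] = -1.087500, running G = -2.212500
t=2: π = [0.3340, 0.4746, 0.1914], E[r] = -1.3301, γ^t·E[r] = -0.851250, running G = -3.063750
t=3: π = [0.3333, 0.4761, 0.1907], E[r] = -1.3337, γ^t·E[r] = -0.682875, running G = -3.746625
t=4: π = [0.3333, 0.4762, 0.1905], E[r] = -1.3333, γ^t·E[r] = -0.546113, running G = -4.292738
t=5: π = [0.3333, 0.4762, 0.1905], E[r] = -1.3333, γ^t·E[r] = -0.436909, running G = -4.729646
t=6: π = [0.3333, 0.4762, 0.1905], E[r] = -1.3333, γ^t·E[r] = -0.349525, running G = -5.079171
t=7: π = [0.3333, 0.4762, 0.1905], E[r] = -1.3333, γ^t·E[r] = -0.279620, running G = -5.358792
t=8: π = [0.3333, 0.4762, 0.1905], E[r] = -1.3333, γ^t·E[r] = -0.223696, running G = -5.582488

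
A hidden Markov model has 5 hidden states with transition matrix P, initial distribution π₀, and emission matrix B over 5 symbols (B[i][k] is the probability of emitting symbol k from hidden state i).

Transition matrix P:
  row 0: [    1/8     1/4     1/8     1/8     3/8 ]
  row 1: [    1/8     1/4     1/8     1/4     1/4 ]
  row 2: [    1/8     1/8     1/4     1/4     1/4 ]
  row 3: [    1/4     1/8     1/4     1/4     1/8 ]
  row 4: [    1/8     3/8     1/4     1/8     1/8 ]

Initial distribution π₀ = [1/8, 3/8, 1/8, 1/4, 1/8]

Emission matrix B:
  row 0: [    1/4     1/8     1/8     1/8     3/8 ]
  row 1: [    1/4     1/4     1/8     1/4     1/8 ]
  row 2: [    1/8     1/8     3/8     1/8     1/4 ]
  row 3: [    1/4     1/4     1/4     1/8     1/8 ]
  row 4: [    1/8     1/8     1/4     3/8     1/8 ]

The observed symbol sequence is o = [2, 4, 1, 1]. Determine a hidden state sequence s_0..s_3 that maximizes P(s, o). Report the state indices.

path = [3, 0, 4, 1]

t=0: δ = [1.562e-02, 4.688e-02, 4.688e-02, 6.250e-02, 3.125e-02]  (obs o_0=2)
t=1: δ = [5.859e-03, 1.465e-03, 3.906e-03, 1.953e-03, 1.465e-03]  ψ = [3, 1, 3, 3, 1]  (obs o_1=4)
t=2: δ = [9.155e-05, 3.662e-04, 1.221e-04, 2.441e-04, 2.747e-04]  ψ = [0, 0, 2, 2, 0]  (obs o_2=1)
t=3: δ = [7.629e-06, 2.575e-05, 8.583e-06, 2.289e-05, 1.144e-05]  ψ = [3, 4, 4, 1, 1]  (obs o_3=1)
backtrack: best end state = 1; path = [3, 0, 4, 1]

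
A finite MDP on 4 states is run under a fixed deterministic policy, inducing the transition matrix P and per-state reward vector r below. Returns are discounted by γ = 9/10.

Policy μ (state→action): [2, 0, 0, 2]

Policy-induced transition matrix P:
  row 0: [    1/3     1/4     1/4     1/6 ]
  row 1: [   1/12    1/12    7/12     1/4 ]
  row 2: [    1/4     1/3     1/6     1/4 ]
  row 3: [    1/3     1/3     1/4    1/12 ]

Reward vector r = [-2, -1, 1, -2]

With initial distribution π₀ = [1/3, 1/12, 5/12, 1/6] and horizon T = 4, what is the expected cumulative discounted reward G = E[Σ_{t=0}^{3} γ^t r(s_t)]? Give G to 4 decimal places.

t=0: π = [0.3333, 0.0833, 0.4167, 0.1667], E[r] = -0.6667, γ^t·E[r] = -0.666667, running G = -0.666667
t=1: π = [0.2778, 0.2847, 0.2431, 0.1944], E[r] = -0.9861, γ^t·E[r] = -0.887500, running G = -1.554167
t=2: π = [0.2419, 0.2390, 0.3247, 0.1944], E[r] = -0.7870, γ^t·E[r] = -0.637500, running G = -2.191667
t=3: π = [0.2465, 0.2534, 0.3026, 0.1974], E[r] = -0.8387, γ^t·E[r] = -0.611438, running G = -2.803104

G = -2.8031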